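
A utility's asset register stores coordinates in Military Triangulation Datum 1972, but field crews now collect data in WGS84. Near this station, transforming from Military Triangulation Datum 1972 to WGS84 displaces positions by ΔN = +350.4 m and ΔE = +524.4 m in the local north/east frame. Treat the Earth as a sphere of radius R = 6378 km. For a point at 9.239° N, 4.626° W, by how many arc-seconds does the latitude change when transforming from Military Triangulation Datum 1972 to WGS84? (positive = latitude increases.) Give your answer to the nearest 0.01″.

Δφ = 11.33″

On a sphere of radius R, 1 rad of latitude = R, so Δφ = ΔN / R = 350.4 / 6378000 = 5.4939e-05 rad = 11.332″.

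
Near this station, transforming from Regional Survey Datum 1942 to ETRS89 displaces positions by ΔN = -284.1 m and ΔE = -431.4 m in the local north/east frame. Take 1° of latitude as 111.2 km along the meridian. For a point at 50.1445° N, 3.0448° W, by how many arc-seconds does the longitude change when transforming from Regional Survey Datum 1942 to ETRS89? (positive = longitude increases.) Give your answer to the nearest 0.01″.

Δλ = -21.79″

At latitude 50.1445°, cos φ = 0.640854.
1° of longitude at this latitude = 111.2 × cos φ = 71.26 km, so Δλ = -431.4 / 71262.9 = -0.0060536° = -21.793″.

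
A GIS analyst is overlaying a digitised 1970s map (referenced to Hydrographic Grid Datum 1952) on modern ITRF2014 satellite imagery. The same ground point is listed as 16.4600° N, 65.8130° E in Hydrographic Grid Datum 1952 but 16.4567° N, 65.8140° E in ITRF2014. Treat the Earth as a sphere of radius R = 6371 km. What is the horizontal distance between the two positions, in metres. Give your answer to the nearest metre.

Δφ = 16.4567° − 16.4600° = -0.0033°; Δλ = 65.8140° − 65.8130° = +0.0010°.
1° along a meridian = πR/180 = 111195 m.
ΔN = Δφ × 111195 = -366.9 m; ΔE = Δλ × 111195 × cos(16.4600°) = +0.0010 × 111195 × 0.959018 = 106.6 m.
Distance = √(ΔE² + ΔN²) = √(106.6² + (-366.9)²) = 382.1 m.

382 m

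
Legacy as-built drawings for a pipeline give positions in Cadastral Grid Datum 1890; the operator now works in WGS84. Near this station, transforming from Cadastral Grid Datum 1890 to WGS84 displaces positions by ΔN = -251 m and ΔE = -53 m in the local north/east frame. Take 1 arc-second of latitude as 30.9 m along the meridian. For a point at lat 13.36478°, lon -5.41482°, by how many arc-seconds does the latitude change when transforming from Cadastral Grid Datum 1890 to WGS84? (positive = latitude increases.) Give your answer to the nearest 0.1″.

1″ of latitude = 30.90 m, so Δφ = -251.0 / 30.90 = -8.123″.

Δφ = -8.1″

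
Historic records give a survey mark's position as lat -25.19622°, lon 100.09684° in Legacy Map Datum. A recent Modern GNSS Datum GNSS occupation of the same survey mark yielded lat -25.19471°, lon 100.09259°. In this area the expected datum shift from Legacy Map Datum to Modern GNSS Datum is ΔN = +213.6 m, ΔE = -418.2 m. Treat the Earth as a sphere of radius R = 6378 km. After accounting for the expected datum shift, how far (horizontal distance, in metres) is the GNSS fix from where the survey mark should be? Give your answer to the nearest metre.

Observed coordinate differences: Δφ = +0.00151°, Δλ = -0.00425°.
Converting to metres (1° lat = 111317 m, cos φ = 0.904855): observed ΔN = 168.1 m, observed ΔE = -428.1 m.
Subtracting the expected shift leaves a residual of 168.1 − (213.6) = -45.5 m north and -428.1 − (-418.2) = -9.9 m east.
Residual distance = √((-45.5)² + (-9.9)²) = 46.6 m.

47 m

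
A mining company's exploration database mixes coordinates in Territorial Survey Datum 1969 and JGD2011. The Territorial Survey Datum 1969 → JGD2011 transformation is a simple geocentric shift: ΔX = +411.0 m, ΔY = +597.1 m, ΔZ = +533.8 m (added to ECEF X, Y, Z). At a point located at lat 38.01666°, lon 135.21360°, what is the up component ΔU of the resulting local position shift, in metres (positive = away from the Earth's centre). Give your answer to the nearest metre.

ΔU = 430 m

At φ = 38.01666°, λ = 135.21360°: sin φ = 0.615891, cos φ = 0.787832, sin λ = 0.704466, cos λ = -0.709738.
ΔU = cos φ cos λ·ΔX + cos φ sin λ·ΔY + sin φ·ΔZ = (0.787832)(-0.709738)(411.0) + (0.787832)(0.704466)(597.1) + (0.615891)(533.8) = 430.34 m.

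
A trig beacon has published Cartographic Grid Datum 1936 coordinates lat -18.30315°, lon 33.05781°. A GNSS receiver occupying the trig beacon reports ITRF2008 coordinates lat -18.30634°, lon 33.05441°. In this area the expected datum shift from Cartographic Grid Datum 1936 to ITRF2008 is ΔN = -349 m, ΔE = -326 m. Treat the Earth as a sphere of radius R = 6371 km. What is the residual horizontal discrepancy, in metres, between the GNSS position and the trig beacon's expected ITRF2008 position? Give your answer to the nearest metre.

Observed coordinate differences: Δφ = -0.00319°, Δλ = -0.00340°.
Converting to metres (1° lat = 111195 m, cos φ = 0.949408): observed ΔN = -354.7 m, observed ΔE = -358.9 m.
Subtracting the expected shift leaves a residual of -354.7 − (-349) = -5.7 m north and -358.9 − (-326) = -32.9 m east.
Residual distance = √((-5.7)² + (-32.9)²) = 33.4 m.

33 m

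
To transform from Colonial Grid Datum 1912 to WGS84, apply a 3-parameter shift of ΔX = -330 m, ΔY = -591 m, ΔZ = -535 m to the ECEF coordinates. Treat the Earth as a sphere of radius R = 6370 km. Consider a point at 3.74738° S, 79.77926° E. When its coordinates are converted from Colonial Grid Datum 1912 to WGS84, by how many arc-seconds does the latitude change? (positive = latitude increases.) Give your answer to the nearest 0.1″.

Δφ = -18.6″

sin φ = -0.065357, cos φ = 0.997862, sin λ = 0.984131, cos λ = 0.177441.
North component: ΔN = −sin φ cos λ·ΔX − sin φ sin λ·ΔY + cos φ·ΔZ = −(-0.065357)(0.177441)(-330) − (-0.065357)(0.984131)(-591) + (0.997862)(-535) = -575.70 m.
1° of latitude spans πR/180 = 111177 m, so Δφ = -575.70 / 111177 × 3600 = -18.641″.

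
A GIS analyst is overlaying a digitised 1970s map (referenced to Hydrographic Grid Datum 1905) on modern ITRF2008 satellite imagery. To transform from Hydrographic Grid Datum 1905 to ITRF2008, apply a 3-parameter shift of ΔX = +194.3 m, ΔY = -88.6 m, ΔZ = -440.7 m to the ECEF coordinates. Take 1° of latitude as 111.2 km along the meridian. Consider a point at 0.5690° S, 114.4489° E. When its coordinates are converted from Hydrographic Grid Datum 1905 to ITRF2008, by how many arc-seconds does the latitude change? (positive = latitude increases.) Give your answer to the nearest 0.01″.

Δφ = -14.32″

sin φ = -0.009931, cos φ = 0.999951, sin λ = 0.910331, cos λ = -0.413882.
North component: ΔN = −sin φ cos λ·ΔX − sin φ sin λ·ΔY + cos φ·ΔZ = −(-0.009931)(-0.413882)(194.3) − (-0.009931)(0.910331)(-88.6) + (0.999951)(-440.7) = -442.28 m.
1° of latitude spans 111200 m, so Δφ = -442.28 / 111200 × 3600 = -14.318″.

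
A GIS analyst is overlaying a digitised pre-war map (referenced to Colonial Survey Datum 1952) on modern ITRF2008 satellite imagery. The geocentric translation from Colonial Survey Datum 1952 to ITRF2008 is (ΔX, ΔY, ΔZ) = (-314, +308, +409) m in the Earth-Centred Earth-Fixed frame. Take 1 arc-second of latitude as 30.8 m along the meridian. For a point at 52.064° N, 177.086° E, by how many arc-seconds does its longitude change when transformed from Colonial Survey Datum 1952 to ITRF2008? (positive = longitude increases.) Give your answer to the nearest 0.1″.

sin φ = 0.788698, cos φ = 0.614781, sin λ = 0.050837, cos λ = -0.998707.
East component: ΔE = −sin λ·ΔX + cos λ·ΔY = −(0.050837)(-314) + (-0.998707)(308) = -291.64 m.
1° of latitude spans 3600 × 30.80 = 110880 m; at latitude φ, 1° of longitude spans that × cos φ = 68166.9 m, so Δλ = -291.64 / 68166.9 × 3600 = -15.402″.

Δλ = -15.4″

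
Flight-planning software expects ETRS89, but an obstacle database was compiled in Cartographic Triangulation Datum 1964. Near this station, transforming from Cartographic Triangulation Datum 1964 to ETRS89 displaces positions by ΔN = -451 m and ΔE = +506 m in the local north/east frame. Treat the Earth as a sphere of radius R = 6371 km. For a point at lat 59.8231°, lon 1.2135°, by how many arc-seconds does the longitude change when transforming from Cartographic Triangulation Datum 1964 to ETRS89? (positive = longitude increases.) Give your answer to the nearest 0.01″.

At latitude 59.8231°, cos φ = 0.502671.
One radian of longitude at latitude φ spans R cos φ, so Δλ = ΔE / (R cos φ) = 506.0 / (6371000 × 0.502671) = 1.5800e-04 rad = 32.590″.

Δλ = 32.59″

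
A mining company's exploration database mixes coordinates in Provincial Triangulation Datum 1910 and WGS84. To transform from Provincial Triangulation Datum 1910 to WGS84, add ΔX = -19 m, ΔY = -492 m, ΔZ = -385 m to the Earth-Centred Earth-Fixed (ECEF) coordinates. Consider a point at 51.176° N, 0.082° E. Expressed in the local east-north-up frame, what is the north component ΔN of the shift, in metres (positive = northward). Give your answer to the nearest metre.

ΔN = -226 m

The local north axis is (−sin φ cos λ, −sin φ sin λ, cos φ), giving ΔN = 14.802 + 0.549 − 241.368 = -226.02 m.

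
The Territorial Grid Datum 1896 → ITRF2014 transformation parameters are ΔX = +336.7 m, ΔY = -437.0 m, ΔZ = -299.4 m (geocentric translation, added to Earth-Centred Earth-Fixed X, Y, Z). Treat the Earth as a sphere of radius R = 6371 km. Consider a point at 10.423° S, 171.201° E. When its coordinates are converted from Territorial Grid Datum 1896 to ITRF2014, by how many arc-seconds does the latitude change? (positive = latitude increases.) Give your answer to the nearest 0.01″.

sin φ = -0.180914, cos φ = 0.983499, sin λ = 0.152969, cos λ = -0.988231.
North component: ΔN = −sin φ cos λ·ΔX − sin φ sin λ·ΔY + cos φ·ΔZ = −(-0.180914)(-0.988231)(336.7) − (-0.180914)(0.152969)(-437.0) + (0.983499)(-299.4) = -366.75 m.
1° of latitude spans πR/180 = 111195 m, so Δφ = -366.75 / 111195 × 3600 = -11.874″.

Δφ = -11.87″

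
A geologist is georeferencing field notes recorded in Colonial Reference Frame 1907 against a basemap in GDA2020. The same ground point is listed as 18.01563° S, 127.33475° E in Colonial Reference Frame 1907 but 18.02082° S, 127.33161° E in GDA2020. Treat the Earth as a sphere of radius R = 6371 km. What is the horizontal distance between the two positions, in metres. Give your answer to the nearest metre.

Δφ = -18.02082° − -18.01563° = -0.00519°; Δλ = 127.33161° − 127.33475° = -0.00314°.
1° along a meridian = πR/180 = 111195 m.
ΔN = Δφ × 111195 = -577.1 m; ΔE = Δλ × 111195 × cos(-18.01563°) = -0.00314 × 111195 × 0.950972 = -332.0 m.
Distance = √(ΔE² + ΔN²) = √((-332.0)² + (-577.1)²) = 665.8 m.

666 m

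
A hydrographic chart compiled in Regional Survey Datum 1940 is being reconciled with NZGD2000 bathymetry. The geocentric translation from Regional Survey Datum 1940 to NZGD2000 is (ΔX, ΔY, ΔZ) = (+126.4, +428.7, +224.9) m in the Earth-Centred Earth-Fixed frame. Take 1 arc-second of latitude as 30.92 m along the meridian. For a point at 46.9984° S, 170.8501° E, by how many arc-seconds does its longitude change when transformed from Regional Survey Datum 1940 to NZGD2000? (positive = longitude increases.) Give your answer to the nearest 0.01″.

Δλ = -21.02″

sin φ = -0.731335, cos φ = 0.682019, sin λ = 0.159018, cos λ = -0.987276.
East component: ΔE = −sin λ·ΔX + cos λ·ΔY = −(0.159018)(126.4) + (-0.987276)(428.7) = -443.34 m.
1° of latitude spans 3600 × 30.92 = 111312 m; at latitude φ, 1° of longitude spans that × cos φ = 75916.9 m, so Δλ = -443.34 / 75916.9 × 3600 = -21.024″.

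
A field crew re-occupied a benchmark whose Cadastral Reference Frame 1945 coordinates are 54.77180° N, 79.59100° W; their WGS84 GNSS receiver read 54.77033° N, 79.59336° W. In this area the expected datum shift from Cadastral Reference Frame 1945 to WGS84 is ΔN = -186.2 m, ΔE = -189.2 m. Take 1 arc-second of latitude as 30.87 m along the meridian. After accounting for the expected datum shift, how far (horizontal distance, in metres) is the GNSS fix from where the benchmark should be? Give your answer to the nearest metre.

44 m

Observed coordinate differences: Δφ = -0.00147°, Δλ = -0.00236°.
Converting to metres (1° lat = 111132 m, cos φ = 0.576834): observed ΔN = -163.4 m, observed ΔE = -151.3 m.
Subtracting the expected shift leaves a residual of -163.4 − (-186.2) = 22.8 m north and -151.3 − (-189.2) = 37.9 m east.
Residual distance = √(22.8² + 37.9²) = 44.3 m.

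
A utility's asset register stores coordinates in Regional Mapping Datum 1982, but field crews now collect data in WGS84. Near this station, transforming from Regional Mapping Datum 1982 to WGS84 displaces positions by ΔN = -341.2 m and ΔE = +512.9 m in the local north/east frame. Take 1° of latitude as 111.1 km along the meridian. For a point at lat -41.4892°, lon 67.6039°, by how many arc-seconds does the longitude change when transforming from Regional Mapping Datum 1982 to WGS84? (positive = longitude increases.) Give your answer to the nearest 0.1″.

At latitude -41.4892°, cos φ = 0.749081.
1° of longitude at this latitude = 111.1 × cos φ = 83.22 km, so Δλ = 512.9 / 83222.9 = 0.0061630° = 22.187″.

Δλ = 22.2″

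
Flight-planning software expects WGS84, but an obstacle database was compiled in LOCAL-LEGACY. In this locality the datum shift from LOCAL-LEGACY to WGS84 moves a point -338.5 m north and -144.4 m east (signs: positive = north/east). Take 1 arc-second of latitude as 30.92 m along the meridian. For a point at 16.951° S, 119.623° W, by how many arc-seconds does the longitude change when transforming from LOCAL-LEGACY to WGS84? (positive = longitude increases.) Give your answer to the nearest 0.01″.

At latitude -16.951°, cos φ = 0.956554.
1″ of longitude at this latitude = 30.92 × cos φ = 29.5767 m, so Δλ = -144.4 / 29.5767 = -4.882″.

Δλ = -4.88″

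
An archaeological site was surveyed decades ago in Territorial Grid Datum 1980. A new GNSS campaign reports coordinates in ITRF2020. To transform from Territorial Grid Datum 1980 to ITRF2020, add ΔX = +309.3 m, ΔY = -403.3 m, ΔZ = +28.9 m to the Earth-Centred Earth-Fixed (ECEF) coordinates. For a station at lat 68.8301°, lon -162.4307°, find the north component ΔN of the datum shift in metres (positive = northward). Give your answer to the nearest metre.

ΔN = 172 m

At φ = 68.8301°, λ = -162.4307°: sin φ = 0.932514, cos φ = 0.361135, sin λ = -0.301859, cos λ = -0.953353.
ΔN = −sin φ cos λ·ΔX − sin φ sin λ·ΔY + cos φ·ΔZ = −(0.932514)(-0.953353)(309.3) − (0.932514)(-0.301859)(-403.3) + (0.361135)(28.9) = 171.88 m.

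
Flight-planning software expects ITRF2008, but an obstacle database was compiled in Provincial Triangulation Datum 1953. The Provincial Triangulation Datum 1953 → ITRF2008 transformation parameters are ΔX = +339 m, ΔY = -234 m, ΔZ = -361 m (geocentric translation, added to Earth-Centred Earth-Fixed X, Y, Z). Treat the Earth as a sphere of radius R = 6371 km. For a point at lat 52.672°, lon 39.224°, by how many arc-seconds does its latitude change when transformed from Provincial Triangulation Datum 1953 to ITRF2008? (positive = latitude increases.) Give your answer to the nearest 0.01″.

Δφ = -10.04″

sin φ = 0.795177, cos φ = 0.606377, sin λ = 0.632354, cos λ = 0.774680.
North component: ΔN = −sin φ cos λ·ΔX − sin φ sin λ·ΔY + cos φ·ΔZ = −(0.795177)(0.774680)(339) − (0.795177)(0.632354)(-234) + (0.606377)(-361) = -310.07 m.
1° of latitude spans πR/180 = 111195 m, so Δφ = -310.07 / 111195 × 3600 = -10.039″.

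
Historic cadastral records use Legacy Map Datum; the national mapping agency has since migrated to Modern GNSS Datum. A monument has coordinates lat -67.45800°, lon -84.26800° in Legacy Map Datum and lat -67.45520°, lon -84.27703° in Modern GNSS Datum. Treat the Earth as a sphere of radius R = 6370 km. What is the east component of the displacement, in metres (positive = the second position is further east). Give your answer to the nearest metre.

Δφ = -67.45520° − -67.45800° = +0.00280°; Δλ = -84.27703° − -84.26800° = -0.00903°.
1° along a meridian = πR/180 = 111177 m.
ΔN = Δφ × 111177 = 311.3 m; ΔE = Δλ × 111177 × cos(-67.45800°) = -0.00903 × 111177 × 0.383361 = -384.9 m.

ΔE = -385 m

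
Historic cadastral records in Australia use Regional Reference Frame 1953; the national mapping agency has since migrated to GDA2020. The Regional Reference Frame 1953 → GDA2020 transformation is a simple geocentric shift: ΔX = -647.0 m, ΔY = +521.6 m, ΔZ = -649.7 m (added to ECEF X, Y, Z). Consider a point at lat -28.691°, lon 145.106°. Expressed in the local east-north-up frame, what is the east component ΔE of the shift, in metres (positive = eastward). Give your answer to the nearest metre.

At φ = -28.691°, λ = 145.106°: sin φ = -0.480086, cos φ = 0.877222, sin λ = 0.572060, cos λ = -0.820212.
ΔE = −sin λ·ΔX + cos λ·ΔY = −(0.572060)·(-647.0) + (-0.820212)·(521.6) = -57.70 m.

ΔE = -58 m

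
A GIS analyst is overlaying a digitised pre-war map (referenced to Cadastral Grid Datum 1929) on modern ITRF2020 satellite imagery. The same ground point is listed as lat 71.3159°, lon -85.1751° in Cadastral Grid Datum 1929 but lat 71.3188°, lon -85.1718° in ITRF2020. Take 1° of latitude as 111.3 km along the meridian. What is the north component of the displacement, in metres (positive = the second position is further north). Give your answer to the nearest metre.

ΔN = 323 m

Δφ = 71.3188° − 71.3159° = +0.0029°; Δλ = -85.1718° − -85.1751° = +0.0033°.
ΔN = Δφ × 111300 = 322.8 m; ΔE = Δλ × 111300 × cos(71.3159°) = +0.0033 × 111300 × 0.320350 = 117.7 m.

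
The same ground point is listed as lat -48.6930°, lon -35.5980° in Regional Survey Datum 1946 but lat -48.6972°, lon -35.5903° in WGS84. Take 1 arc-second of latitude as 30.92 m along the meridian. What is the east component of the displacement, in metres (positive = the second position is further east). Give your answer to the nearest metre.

Δφ = -48.6972° − -48.6930° = -0.0042°; Δλ = -35.5903° − -35.5980° = +0.0077°.
1° of latitude = 3600 × 30.92 = 111312 m.
ΔN = Δφ × 111312 = -467.5 m; ΔE = Δλ × 111312 × cos(-48.6930°) = +0.0077 × 111312 × 0.660093 = 565.8 m.

ΔE = 566 m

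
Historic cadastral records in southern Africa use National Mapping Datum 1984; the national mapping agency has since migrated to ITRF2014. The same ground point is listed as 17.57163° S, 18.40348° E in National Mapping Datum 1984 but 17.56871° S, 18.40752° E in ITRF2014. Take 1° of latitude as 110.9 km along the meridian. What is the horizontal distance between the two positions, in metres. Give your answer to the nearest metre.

536 m

Δφ = -17.56871° − -17.57163° = +0.00292°; Δλ = 18.40752° − 18.40348° = +0.00404°.
ΔN = Δφ × 110900 = 323.8 m; ΔE = Δλ × 110900 × cos(-17.57163°) = +0.00404 × 110900 × 0.953340 = 427.1 m.
Distance = √(ΔE² + ΔN²) = √(427.1² + 323.8²) = 536.0 m.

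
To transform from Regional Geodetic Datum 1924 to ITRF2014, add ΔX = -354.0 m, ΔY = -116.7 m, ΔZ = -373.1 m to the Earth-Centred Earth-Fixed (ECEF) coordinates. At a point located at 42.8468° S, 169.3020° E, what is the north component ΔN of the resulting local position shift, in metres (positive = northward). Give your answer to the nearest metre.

ΔN = -52 m

At φ = -42.8468°, λ = 169.3020°: sin φ = -0.680040, cos φ = 0.733175, sin λ = 0.185632, cos λ = -0.982619.
ΔN = −sin φ cos λ·ΔX − sin φ sin λ·ΔY + cos φ·ΔZ = −(-0.680040)(-0.982619)(-354.0) − (-0.680040)(0.185632)(-116.7) + (0.733175)(-373.1) = -51.73 m.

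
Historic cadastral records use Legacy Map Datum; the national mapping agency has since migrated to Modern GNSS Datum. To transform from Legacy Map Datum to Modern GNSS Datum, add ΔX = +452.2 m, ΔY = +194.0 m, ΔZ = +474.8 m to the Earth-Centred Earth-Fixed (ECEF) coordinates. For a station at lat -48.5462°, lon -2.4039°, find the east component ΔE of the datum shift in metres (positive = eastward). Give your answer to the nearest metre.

At φ = -48.5462°, λ = -2.4039°: sin φ = -0.749490, cos φ = 0.662016, sin λ = -0.041944, cos λ = 0.999120.
ΔE = −sin λ·ΔX + cos λ·ΔY = −(-0.041944)·(452.2) + (0.999120)·(194.0) = 212.80 m.

ΔE = 213 m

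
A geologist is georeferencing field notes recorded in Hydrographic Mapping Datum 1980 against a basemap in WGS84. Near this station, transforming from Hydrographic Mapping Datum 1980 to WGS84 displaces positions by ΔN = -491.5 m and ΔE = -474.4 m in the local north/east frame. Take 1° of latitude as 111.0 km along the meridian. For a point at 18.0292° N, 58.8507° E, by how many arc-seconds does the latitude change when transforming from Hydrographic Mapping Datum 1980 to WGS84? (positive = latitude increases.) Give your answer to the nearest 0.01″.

Δφ = -15.94″

1° of latitude = 111.0 km, so Δφ = -491.5 / 111000 = -0.0044279° = -15.941″.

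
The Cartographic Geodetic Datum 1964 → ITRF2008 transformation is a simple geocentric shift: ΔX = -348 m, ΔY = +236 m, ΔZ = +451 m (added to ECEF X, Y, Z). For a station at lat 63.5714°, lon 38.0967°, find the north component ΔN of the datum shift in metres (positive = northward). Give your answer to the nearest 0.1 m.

ΔN = 315.6 m

At φ = 63.5714°, λ = 38.0967°: sin φ = 0.895490, cos φ = 0.445082, sin λ = 0.616991, cos λ = 0.786971.
ΔN = −sin φ cos λ·ΔX − sin φ sin λ·ΔY + cos φ·ΔZ = −(0.895490)(0.786971)(-348) − (0.895490)(0.616991)(236) + (0.445082)(451) = 315.58 m.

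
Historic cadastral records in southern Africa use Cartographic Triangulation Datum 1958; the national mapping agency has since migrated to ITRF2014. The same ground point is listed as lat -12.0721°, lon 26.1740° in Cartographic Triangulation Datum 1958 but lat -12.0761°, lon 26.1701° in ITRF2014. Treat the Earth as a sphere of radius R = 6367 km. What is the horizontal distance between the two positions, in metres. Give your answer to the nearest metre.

614 m

Δφ = -12.0761° − -12.0721° = -0.0040°; Δλ = 26.1701° − 26.1740° = -0.0039°.
1° along a meridian = πR/180 = 111125 m.
ΔN = Δφ × 111125 = -444.5 m; ΔE = Δλ × 111125 × cos(-12.0721°) = -0.0039 × 111125 × 0.977885 = -423.8 m.
Distance = √(ΔE² + ΔN²) = √((-423.8)² + (-444.5)²) = 614.2 m.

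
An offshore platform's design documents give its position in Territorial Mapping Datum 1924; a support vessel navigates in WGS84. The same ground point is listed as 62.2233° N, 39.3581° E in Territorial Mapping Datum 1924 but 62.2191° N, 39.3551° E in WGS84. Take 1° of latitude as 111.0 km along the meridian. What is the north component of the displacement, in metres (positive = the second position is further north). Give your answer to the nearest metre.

Δφ = 62.2191° − 62.2233° = -0.0042°; Δλ = 39.3551° − 39.3581° = -0.0030°.
ΔN = Δφ × 111000 = -466.2 m; ΔE = Δλ × 111000 × cos(62.2233°) = -0.0030 × 111000 × 0.466027 = -155.2 m.

ΔN = -466 m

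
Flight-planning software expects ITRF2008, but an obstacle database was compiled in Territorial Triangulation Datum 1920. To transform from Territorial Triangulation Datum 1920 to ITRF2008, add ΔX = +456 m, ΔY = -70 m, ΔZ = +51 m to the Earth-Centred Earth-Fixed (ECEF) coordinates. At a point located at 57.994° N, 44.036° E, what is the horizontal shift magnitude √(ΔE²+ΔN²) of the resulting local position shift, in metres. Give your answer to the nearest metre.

423 m

At φ = 57.994°, λ = 44.036°: sin φ = 0.847993, cos φ = 0.530008, sin λ = 0.695110, cos λ = 0.718903.
ΔE = −sin λ·ΔX + cos λ·ΔY = −(0.695110)·(456) + (0.718903)·(-70) = -367.29 m.
ΔN = −sin φ cos λ·ΔX − sin φ sin λ·ΔY + cos φ·ΔZ = −(0.847993)(0.718903)(456) − (0.847993)(0.695110)(-70) + (0.530008)(51) = -209.70 m.
Horizontal magnitude = √(ΔE² + ΔN²) = √((-367.29)² + (-209.70)²) = 422.94 m.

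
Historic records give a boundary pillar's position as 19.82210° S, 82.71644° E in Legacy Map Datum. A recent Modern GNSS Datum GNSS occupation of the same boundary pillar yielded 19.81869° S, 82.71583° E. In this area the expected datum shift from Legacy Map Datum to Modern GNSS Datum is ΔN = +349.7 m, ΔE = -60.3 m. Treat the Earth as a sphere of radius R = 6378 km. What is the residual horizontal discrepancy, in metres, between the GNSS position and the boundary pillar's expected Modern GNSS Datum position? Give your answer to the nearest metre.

Observed coordinate differences: Δφ = +0.00341°, Δλ = -0.00061°.
Converting to metres (1° lat = 111317 m, cos φ = 0.940750): observed ΔN = 379.6 m, observed ΔE = -63.9 m.
Subtracting the expected shift leaves a residual of 379.6 − (349.7) = 29.9 m north and -63.9 − (-60.3) = -3.6 m east.
Residual distance = √(29.9² + (-3.6)²) = 30.1 m.

30 m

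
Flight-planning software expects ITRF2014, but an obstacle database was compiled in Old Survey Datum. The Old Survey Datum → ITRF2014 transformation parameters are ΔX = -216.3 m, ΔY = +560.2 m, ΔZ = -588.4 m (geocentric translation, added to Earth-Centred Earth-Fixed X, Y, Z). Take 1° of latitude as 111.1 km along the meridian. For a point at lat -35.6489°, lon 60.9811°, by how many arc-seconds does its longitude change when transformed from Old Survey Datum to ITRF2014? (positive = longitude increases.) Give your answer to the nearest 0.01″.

Δλ = 18.38″

sin φ = -0.582817, cos φ = 0.812604, sin λ = 0.874460, cos λ = 0.485098.
East component: ΔE = −sin λ·ΔX + cos λ·ΔY = −(0.874460)(-216.3) + (0.485098)(560.2) = 460.90 m.
1° of latitude spans 111100 m; at latitude φ, 1° of longitude spans that × cos φ = 90280.3 m, so Δλ = 460.90 / 90280.3 × 3600 = 18.379″.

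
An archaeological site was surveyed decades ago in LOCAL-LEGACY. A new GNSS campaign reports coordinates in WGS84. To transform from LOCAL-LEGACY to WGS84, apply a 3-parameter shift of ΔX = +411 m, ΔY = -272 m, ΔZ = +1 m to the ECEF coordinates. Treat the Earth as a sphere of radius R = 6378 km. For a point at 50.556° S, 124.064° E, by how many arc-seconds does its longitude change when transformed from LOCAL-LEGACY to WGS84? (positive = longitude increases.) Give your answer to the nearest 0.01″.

sin φ = -0.772246, cos φ = 0.635324, sin λ = 0.828412, cos λ = -0.560119.
East component: ΔE = −sin λ·ΔX + cos λ·ΔY = −(0.828412)(411) + (-0.560119)(-272) = -188.13 m.
1° of latitude spans πR/180 = 111317 m; at latitude φ, 1° of longitude spans that × cos φ = 70722.4 m, so Δλ = -188.13 / 70722.4 × 3600 = -9.576″.

Δλ = -9.58″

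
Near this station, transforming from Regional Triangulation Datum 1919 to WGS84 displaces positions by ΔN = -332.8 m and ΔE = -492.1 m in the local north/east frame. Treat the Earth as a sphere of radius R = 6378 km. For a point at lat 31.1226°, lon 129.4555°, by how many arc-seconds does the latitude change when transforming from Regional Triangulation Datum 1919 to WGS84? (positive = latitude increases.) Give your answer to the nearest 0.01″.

Δφ = -10.76″

On a sphere of radius R, 1 rad of latitude = R, so Δφ = ΔN / R = -332.8 / 6378000 = -5.2179e-05 rad = -10.763″.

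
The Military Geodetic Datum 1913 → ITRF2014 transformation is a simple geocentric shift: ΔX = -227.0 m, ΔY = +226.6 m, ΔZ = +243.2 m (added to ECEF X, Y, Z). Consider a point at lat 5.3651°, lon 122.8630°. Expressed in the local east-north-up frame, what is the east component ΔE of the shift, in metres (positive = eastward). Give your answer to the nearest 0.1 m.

The local east axis at (φ, λ) is (−sin λ, cos λ, 0), so ΔE = −sin(122.8630°)·(-227.0) + cos(122.8630°)·226.6 = 67.71 m.

ΔE = 67.7 m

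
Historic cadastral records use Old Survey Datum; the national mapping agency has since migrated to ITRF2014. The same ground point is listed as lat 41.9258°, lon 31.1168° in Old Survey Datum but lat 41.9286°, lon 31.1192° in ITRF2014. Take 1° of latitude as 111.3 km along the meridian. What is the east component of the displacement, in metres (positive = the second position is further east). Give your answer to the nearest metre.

Δφ = 41.9286° − 41.9258° = +0.0028°; Δλ = 31.1192° − 31.1168° = +0.0024°.
ΔN = Δφ × 111300 = 311.6 m; ΔE = Δλ × 111300 × cos(41.9258°) = +0.0024 × 111300 × 0.744011 = 198.7 m.

ΔE = 199 m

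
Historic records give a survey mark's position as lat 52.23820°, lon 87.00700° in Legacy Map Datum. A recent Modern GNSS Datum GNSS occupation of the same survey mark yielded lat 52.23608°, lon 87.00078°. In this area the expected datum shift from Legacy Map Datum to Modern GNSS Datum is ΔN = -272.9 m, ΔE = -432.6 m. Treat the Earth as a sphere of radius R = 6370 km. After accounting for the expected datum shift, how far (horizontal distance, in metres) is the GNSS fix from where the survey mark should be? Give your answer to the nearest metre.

38 m

Observed coordinate differences: Δφ = -0.00212°, Δλ = -0.00622°.
Converting to metres (1° lat = 111177 m, cos φ = 0.612380): observed ΔN = -235.7 m, observed ΔE = -423.5 m.
Subtracting the expected shift leaves a residual of -235.7 − (-272.9) = 37.2 m north and -423.5 − (-432.6) = 9.1 m east.
Residual distance = √(37.2² + 9.1²) = 38.3 m.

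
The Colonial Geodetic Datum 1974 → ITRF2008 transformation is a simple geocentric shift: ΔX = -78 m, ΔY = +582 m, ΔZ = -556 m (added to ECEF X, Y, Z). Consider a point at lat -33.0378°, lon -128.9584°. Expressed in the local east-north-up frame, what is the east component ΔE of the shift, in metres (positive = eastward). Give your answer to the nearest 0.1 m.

At φ = -33.0378°, λ = -128.9584°: sin φ = -0.545192, cos φ = 0.838311, sin λ = -0.777603, cos λ = -0.628756.
ΔE = −sin λ·ΔX + cos λ·ΔY = −(-0.777603)·(-78) + (-0.628756)·(582) = -426.59 m.

ΔE = -426.6 m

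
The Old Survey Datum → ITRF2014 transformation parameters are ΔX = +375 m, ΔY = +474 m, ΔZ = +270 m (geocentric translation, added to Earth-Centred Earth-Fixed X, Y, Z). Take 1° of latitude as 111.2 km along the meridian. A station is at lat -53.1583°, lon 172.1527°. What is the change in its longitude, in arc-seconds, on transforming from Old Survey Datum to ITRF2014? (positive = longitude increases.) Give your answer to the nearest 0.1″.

sin φ = -0.800295, cos φ = 0.599606, sin λ = 0.136533, cos λ = -0.990635.
East component: ΔE = −sin λ·ΔX + cos λ·ΔY = −(0.136533)(375) + (-0.990635)(474) = -520.76 m.
1° of latitude spans 111200 m; at latitude φ, 1° of longitude spans that × cos φ = 66676.2 m, so Δλ = -520.76 / 66676.2 × 3600 = -28.117″.

Δλ = -28.1″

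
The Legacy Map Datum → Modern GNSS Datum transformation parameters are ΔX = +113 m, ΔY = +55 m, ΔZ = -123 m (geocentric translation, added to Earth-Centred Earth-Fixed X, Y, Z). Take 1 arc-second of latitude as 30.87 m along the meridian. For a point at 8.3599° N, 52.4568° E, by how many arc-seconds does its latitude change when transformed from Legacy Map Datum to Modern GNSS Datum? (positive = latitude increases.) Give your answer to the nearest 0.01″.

Δφ = -4.47″

sin φ = 0.145391, cos φ = 0.989374, sin λ = 0.792894, cos λ = 0.609359.
North component: ΔN = −sin φ cos λ·ΔX − sin φ sin λ·ΔY + cos φ·ΔZ = −(0.145391)(0.609359)(113) − (0.145391)(0.792894)(55) + (0.989374)(-123) = -138.04 m.
1° of latitude spans 3600 × 30.87 = 111132 m, so Δφ = -138.04 / 111132 × 3600 = -4.472″.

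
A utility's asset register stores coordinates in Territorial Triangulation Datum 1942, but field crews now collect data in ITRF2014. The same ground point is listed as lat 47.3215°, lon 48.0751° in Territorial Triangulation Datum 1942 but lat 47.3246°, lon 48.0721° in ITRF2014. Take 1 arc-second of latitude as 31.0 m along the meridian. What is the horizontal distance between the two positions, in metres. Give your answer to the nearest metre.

414 m

Δφ = 47.3246° − 47.3215° = +0.0031°; Δλ = 48.0721° − 48.0751° = -0.0030°.
1° of latitude = 3600 × 31.00 = 111600 m.
ΔN = Δφ × 111600 = 346.0 m; ΔE = Δλ × 111600 × cos(47.3215°) = -0.0030 × 111600 × 0.677884 = -227.0 m.
Distance = √(ΔE² + ΔN²) = √((-227.0)² + 346.0²) = 413.8 m.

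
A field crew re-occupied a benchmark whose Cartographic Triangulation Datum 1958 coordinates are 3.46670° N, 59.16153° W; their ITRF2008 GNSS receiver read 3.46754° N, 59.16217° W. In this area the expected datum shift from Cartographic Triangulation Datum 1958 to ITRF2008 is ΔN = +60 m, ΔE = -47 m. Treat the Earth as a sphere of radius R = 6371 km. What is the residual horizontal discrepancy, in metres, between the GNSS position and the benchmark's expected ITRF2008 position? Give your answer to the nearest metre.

Observed coordinate differences: Δφ = +0.00084°, Δλ = -0.00064°.
Converting to metres (1° lat = 111195 m, cos φ = 0.998170): observed ΔN = 93.4 m, observed ΔE = -71.0 m.
Subtracting the expected shift leaves a residual of 93.4 − (60) = 33.4 m north and -71.0 − (-47) = -24.0 m east.
Residual distance = √(33.4² + (-24.0)²) = 41.2 m.

41 m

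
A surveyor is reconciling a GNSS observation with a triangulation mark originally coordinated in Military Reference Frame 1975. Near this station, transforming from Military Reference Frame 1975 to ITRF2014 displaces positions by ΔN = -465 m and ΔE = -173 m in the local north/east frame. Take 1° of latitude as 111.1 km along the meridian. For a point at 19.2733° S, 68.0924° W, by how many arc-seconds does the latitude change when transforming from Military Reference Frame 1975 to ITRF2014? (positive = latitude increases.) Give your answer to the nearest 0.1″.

1° of latitude = 111.1 km, so Δφ = -465.0 / 111100 = -0.0041854° = -15.068″.

Δφ = -15.1″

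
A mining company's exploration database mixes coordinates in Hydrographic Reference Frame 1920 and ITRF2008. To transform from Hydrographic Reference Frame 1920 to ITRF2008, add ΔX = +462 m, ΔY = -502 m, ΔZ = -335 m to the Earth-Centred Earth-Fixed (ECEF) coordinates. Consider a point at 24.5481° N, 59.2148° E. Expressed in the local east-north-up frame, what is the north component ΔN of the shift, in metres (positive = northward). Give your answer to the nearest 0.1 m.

The local north axis is (−sin φ cos λ, −sin φ sin λ, cos φ), giving ΔN = -98.240 + 179.172 − 304.720 = -223.79 m.

ΔN = -223.8 m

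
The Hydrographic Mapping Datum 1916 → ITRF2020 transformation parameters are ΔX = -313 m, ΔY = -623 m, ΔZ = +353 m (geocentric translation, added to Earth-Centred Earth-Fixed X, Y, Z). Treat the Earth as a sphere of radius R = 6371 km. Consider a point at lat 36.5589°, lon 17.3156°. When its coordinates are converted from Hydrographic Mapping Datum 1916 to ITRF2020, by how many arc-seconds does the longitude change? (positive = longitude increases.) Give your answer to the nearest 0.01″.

sin φ = 0.595649, cos φ = 0.803245, sin λ = 0.297635, cos λ = 0.954680.
East component: ΔE = −sin λ·ΔX + cos λ·ΔY = −(0.297635)(-313) + (0.954680)(-623) = -501.61 m.
1° of latitude spans πR/180 = 111195 m; at latitude φ, 1° of longitude spans that × cos φ = 89316.8 m, so Δλ = -501.61 / 89316.8 × 3600 = -20.218″.

Δλ = -20.22″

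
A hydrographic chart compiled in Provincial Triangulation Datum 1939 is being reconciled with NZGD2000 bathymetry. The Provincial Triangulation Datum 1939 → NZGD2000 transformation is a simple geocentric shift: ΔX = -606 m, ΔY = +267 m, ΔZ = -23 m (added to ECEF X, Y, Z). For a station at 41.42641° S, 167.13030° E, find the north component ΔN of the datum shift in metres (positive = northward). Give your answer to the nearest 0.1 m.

At φ = -41.42641°, λ = 167.13030°: sin φ = -0.661658, cos φ = 0.749806, sin λ = 0.222735, cos λ = -0.974879.
ΔN = −sin φ cos λ·ΔX − sin φ sin λ·ΔY + cos φ·ΔZ = −(-0.661658)(-0.974879)(-606) − (-0.661658)(0.222735)(267) + (0.749806)(-23) = 413.00 m.

ΔN = 413.0 m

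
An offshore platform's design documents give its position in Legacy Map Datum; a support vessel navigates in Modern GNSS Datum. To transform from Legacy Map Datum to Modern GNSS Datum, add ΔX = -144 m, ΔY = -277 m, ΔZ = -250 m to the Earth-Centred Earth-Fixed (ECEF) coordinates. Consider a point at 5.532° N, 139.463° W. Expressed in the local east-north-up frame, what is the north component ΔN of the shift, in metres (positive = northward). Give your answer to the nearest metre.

At φ = 5.532°, λ = -139.463°: sin φ = 0.096402, cos φ = 0.995343, sin λ = -0.649939, cos λ = -0.759986.
ΔN = −sin φ cos λ·ΔX − sin φ sin λ·ΔY + cos φ·ΔZ = −(0.096402)(-0.759986)(-144) − (0.096402)(-0.649939)(-277) + (0.995343)(-250) = -276.74 m.

ΔN = -277 m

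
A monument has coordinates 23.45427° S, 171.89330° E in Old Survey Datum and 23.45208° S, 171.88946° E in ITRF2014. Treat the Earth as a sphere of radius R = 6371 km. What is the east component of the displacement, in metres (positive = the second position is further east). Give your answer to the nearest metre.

Δφ = -23.45208° − -23.45427° = +0.00219°; Δλ = 171.88946° − 171.89330° = -0.00384°.
1° along a meridian = πR/180 = 111195 m.
ΔN = Δφ × 111195 = 243.5 m; ΔE = Δλ × 111195 × cos(-23.45427°) = -0.00384 × 111195 × 0.917378 = -391.7 m.

ΔE = -392 m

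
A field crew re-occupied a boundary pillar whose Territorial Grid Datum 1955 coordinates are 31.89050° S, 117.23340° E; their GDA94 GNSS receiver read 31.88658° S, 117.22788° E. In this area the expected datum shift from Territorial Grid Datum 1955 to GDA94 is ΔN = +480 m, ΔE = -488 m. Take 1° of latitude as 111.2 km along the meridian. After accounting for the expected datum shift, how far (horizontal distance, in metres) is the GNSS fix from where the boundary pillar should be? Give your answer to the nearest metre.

55 m

Observed coordinate differences: Δφ = +0.00392°, Δλ = -0.00552°.
Converting to metres (1° lat = 111200 m, cos φ = 0.849059): observed ΔN = 435.9 m, observed ΔE = -521.2 m.
Subtracting the expected shift leaves a residual of 435.9 − (480) = -44.1 m north and -521.2 − (-488) = -33.2 m east.
Residual distance = √((-44.1)² + (-33.2)²) = 55.2 m.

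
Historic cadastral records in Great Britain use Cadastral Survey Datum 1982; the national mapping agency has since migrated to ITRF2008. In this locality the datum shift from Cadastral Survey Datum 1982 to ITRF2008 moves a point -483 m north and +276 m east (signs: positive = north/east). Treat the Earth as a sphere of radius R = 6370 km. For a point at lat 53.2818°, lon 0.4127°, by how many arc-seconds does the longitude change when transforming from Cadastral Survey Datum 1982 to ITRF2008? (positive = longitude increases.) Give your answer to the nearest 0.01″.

At latitude 53.2818°, cos φ = 0.597880.
One radian of longitude at latitude φ spans R cos φ, so Δλ = ΔE / (R cos φ) = 276.0 / (6370000 × 0.597880) = 7.2470e-05 rad = 14.948″.

Δλ = 14.95″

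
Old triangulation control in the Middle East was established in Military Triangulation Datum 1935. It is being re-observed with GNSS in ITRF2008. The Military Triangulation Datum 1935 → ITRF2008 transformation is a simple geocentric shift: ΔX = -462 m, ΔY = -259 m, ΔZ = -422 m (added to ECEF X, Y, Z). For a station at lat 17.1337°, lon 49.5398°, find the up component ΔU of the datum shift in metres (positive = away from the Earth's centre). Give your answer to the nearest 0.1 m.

ΔU = -599.1 m

At φ = 17.1337°, λ = 49.5398°: sin φ = 0.294602, cos φ = 0.955620, sin λ = 0.760857, cos λ = 0.648920.
ΔU = cos φ cos λ·ΔX + cos φ sin λ·ΔY + sin φ·ΔZ = (0.955620)(0.648920)(-462) + (0.955620)(0.760857)(-259) + (0.294602)(-422) = -599.13 m.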